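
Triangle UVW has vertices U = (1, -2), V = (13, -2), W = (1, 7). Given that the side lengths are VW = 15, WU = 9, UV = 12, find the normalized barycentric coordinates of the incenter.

(5/12, 1/4, 1/3)

The incenter has barycentric coordinates proportional to the opposite side lengths: (15 : 9 : 12).
Normalizing by 15+9+12 = 36 gives (5/12, 1/4, 1/3).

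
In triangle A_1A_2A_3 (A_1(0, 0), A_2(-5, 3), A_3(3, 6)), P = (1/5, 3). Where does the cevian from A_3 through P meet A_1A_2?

(-5/3, 1)

Barycentric coordinates of P with respect to A_1A_2A_3: (2/5, 1/5, 2/5).
On side A_1A_2 the A_3-coordinate is zero; dropping P's A_3-weight 2/5 and renormalizing the remaining 2/5 : 1/5 gives weights 2/3, 1/3 on A_1, A_2.
Q = (2/3)·(0, 0) + (1/3)·(-5, 3) = (-5/3, 1).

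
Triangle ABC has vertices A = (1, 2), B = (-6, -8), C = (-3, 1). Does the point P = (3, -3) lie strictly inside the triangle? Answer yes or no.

Barycentric coordinates of P: (2, 2/3, -5/3).
The three coordinates are positive, positive, negative; a point is interior exactly when all three are positive.

no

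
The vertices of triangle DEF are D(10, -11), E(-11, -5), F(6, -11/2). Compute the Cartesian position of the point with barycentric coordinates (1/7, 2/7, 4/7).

(12/7, -43/7)

G = (1/7)·D + (2/7)·E + (4/7)·F.
x-coordinate: (1/7)·10 + (2/7)·(-11) + (4/7)·6 = 12/7.
y-coordinate: (1/7)·(-11) + (2/7)·(-5) + (4/7)·(-11/2) = -43/7.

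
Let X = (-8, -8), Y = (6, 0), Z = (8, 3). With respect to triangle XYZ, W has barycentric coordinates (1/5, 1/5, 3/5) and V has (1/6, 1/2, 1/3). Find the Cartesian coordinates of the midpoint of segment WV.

(131/30, -1/15)

Barycentric coordinates of the midpoint are the average: (11/60, 7/20, 7/15).
Converting: (11/60)·X + (7/20)·Y + (7/15)·Z = (131/30, -1/15).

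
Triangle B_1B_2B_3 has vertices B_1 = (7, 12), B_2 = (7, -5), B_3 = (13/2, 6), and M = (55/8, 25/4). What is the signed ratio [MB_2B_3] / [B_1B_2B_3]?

1/2

[B_1B_2B_3] = ½·(7·(-5−6) + 7·(6−12) + (13/2)·(12−(-5))) = ½·(-77 − 42 + 221/2) = -17/4.
[MB_2B_3] = ½·((55/8)·(-5−6) + 7·(6−(25/4)) + (13/2)·(25/4−(-5))) = ½·(-605/8 − 7/4 + 585/8) = -17/8, so the ratio is (-17/8)/(-17/4) = 1/2.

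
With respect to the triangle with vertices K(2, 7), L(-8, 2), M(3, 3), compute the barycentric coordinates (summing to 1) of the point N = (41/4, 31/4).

(1, -3/4, 3/4)

Signed area of the reference triangle: [KLM] = ½·(2·(2−3) + (-8)·(3−7) + 3·(7−2)) = ½·(-2 + 32 + 15) = 45/2.
[NLM] = ½·((41/4)·(2−3) + (-8)·(3−(31/4)) + 3·(31/4−2)) = ½·(-41/4 + 38 + 69/4) = 45/2, so the K-coordinate is (45/2)/(45/2) = 1.
[KNM] = ½·(2·(31/4−3) + (41/4)·(3−7) + 3·(7−(31/4))) = ½·(19/2 − 41 − 9/4) = -135/8, so the L-coordinate is -3/4.
[KLN] = ½·(2·(2−(31/4)) + (-8)·(31/4−7) + (41/4)·(7−2)) = ½·(-23/2 − 6 + 205/4) = 135/8, so the M-coordinate is 3/4.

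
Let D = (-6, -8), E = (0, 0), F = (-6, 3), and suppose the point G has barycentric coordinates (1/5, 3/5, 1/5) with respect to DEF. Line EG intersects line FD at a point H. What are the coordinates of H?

Line EG meets FD where the E-coordinate vanishes; zeroing G's E-weight and renormalizing leaves F, D-weights 1/5 : 1/5 → (1/2, 1/2).
So H = (1/2)·F + (1/2)·D = (-6, -5/2).

(-6, -5/2)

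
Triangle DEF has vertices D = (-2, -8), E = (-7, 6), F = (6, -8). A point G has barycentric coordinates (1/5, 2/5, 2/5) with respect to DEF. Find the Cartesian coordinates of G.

(-4/5, -12/5)

G = (1/5)·D + (2/5)·E + (2/5)·F.
x-coordinate: (1/5)·(-2) + (2/5)·(-7) + (2/5)·6 = -4/5.
y-coordinate: (1/5)·(-8) + (2/5)·6 + (2/5)·(-8) = -12/5.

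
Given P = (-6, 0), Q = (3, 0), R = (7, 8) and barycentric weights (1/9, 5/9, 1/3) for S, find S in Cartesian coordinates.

(10/3, 8/3)

S = (1/9)·P + (5/9)·Q + (1/3)·R.
x-coordinate: (1/9)·(-6) + (5/9)·3 + (1/3)·7 = 10/3.
y-coordinate: (1/9)·0 + (5/9)·0 + (1/3)·8 = 8/3.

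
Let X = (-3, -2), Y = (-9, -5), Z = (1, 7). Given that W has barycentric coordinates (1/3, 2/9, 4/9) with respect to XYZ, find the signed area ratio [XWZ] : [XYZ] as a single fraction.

The signed ratio [XWZ]/[XYZ] equals the barycentric coordinate of W at vertex Y, which is 2/9.

2/9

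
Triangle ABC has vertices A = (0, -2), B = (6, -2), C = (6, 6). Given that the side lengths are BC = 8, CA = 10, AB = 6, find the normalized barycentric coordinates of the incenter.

The incenter has barycentric coordinates proportional to the opposite side lengths: (8 : 10 : 6).
Normalizing by 8+10+6 = 24 gives (1/3, 5/12, 1/4).

(1/3, 5/12, 1/4)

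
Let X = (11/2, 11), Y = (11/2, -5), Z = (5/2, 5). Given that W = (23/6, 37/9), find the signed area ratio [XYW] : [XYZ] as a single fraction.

5/9

[XYZ] = ½·((11/2)·(-5−5) + (11/2)·(5−11) + (5/2)·(11−(-5))) = ½·(-55 − 33 + 40) = -24.
[XYW] = ½·((11/2)·(-5−(37/9)) + (11/2)·(37/9−11) + (23/6)·(11−(-5))) = ½·(-451/9 − 341/9 + 184/3) = -40/3, so the ratio is (-40/3)/(-24) = 5/9.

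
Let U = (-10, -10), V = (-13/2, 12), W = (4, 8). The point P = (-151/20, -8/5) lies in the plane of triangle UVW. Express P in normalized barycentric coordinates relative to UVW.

(3/5, 3/10, 1/10)

Signed area of the reference triangle: [UVW] = ½·((-10)·(12−8) + (-13/2)·(8−(-10)) + 4·(-10−12)) = ½·(-40 − 117 − 88) = -245/2.
[PVW] = ½·((-151/20)·(12−8) + (-13/2)·(8−(-8/5)) + 4·(-8/5−12)) = ½·(-151/5 − 312/5 − 272/5) = -147/2, so the U-coordinate is (-147/2)/(-245/2) = 3/5.
[UPW] = ½·((-10)·(-8/5−8) + (-151/20)·(8−(-10)) + 4·(-10−(-8/5))) = ½·(96 − 1359/10 − 168/5) = -147/4, so the V-coordinate is 3/10.
[UVP] = ½·((-10)·(12−(-8/5)) + (-13/2)·(-8/5−(-10)) + (-151/20)·(-10−12)) = ½·(-136 − 273/5 + 1661/10) = -49/4, so the W-coordinate is 1/10.
Check: 3/5 + 3/10 + 1/10 = 1.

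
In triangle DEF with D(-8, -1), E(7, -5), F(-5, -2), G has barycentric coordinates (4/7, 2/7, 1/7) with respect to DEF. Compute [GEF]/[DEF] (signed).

The signed ratio [GEF]/[DEF] equals the barycentric coordinate of G at vertex D, which is 4/7.

4/7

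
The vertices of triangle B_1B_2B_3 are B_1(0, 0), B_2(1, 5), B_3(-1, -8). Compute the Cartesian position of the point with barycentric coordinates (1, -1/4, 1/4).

(-1/2, -13/4)

M = 1·B_1 + (-1/4)·B_2 + (1/4)·B_3.
x-coordinate: 1·0 + (-1/4)·1 + (1/4)·(-1) = -1/2.
y-coordinate: 1·0 + (-1/4)·5 + (1/4)·(-8) = -13/4.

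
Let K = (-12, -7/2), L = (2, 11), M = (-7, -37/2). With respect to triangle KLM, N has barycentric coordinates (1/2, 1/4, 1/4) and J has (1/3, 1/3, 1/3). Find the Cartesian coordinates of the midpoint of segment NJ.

Barycentric coordinates of the midpoint are the average: (5/12, 7/24, 7/24).
Converting: (5/12)·K + (7/24)·L + (7/24)·M = (-155/24, -175/48).

(-155/24, -175/48)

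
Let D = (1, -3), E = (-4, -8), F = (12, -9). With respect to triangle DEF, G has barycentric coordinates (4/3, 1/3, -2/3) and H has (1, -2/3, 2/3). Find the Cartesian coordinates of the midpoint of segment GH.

Barycentric coordinates of the midpoint are the average: (7/6, -1/6, 0).
Converting: (7/6)·D + (-1/6)·E + 0·F = (11/6, -13/6).

(11/6, -13/6)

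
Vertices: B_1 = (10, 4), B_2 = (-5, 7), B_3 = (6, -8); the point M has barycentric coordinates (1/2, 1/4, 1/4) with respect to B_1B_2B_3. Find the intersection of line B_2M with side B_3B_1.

(26/3, 0)

Line B_2M meets B_3B_1 where the B_2-coordinate vanishes; zeroing M's B_2-weight and renormalizing leaves B_3, B_1-weights 1/4 : 1/2 → (1/3, 2/3).
So N = (1/3)·B_3 + (2/3)·B_1 = (26/3, 0).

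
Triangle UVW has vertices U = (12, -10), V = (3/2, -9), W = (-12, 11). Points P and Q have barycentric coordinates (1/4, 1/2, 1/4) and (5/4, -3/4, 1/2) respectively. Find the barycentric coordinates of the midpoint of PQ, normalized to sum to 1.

Since both coordinate triples sum to 1, the midpoint's barycentrics are the componentwise average.
(1/4+5/4)/2 = 3/4; similarly -1/8 and 3/8.

(3/4, -1/8, 3/8)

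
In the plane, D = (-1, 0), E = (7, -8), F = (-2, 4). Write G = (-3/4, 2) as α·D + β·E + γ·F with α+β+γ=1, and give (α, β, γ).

Signed area of the reference triangle: [DEF] = ½·((-1)·(-8−4) + 7·(4−0) + (-2)·(0−(-8))) = ½·(12 + 28 − 16) = 12.
[GEF] = ½·((-3/4)·(-8−4) + 7·(4−2) + (-2)·(2−(-8))) = ½·(9 + 14 − 20) = 3/2, so the D-coordinate is (3/2)/12 = 1/8.
[DGF] = ½·((-1)·(2−4) + (-3/4)·(4−0) + (-2)·(0−2)) = ½·(2 − 3 + 4) = 3/2, so the E-coordinate is 1/8.
[DEG] = ½·((-1)·(-8−2) + 7·(2−0) + (-3/4)·(0−(-8))) = ½·(10 + 14 − 6) = 9, so the F-coordinate is 3/4.

(1/8, 1/8, 3/4)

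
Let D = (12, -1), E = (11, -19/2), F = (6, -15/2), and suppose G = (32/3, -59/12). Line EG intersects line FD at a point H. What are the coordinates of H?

(21/2, -21/8)

Barycentric coordinates of G with respect to DEF: (1/2, 1/3, 1/6).
On side FD the E-coordinate is zero; dropping G's E-weight 1/3 and renormalizing the remaining 1/6 : 1/2 gives weights 1/4, 3/4 on F, D.
H = (1/4)·(6, -15/2) + (3/4)·(12, -1) = (21/2, -21/8).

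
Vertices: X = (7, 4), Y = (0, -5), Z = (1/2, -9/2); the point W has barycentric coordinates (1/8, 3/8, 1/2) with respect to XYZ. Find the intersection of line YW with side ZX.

Line YW meets ZX where the Y-coordinate vanishes; zeroing W's Y-weight and renormalizing leaves Z, X-weights 1/2 : 1/8 → (4/5, 1/5).
So V = (4/5)·Z + (1/5)·X = (9/5, -14/5).

(9/5, -14/5)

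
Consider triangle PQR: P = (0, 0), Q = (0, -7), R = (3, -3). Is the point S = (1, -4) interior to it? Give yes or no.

Barycentric coordinates of S: (5/21, 3/7, 1/3).
The three coordinates are positive, positive, positive; a point is interior exactly when all three are positive.

yes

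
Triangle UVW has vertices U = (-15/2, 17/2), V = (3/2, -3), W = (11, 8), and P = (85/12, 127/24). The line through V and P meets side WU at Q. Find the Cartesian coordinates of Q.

(161/18, 145/18)

Barycentric coordinates of P with respect to UVW: (1/12, 1/4, 2/3).
On side WU the V-coordinate is zero; dropping P's V-weight 1/4 and renormalizing the remaining 2/3 : 1/12 gives weights 8/9, 1/9 on W, U.
Q = (8/9)·(11, 8) + (1/9)·(-15/2, 17/2) = (161/18, 145/18).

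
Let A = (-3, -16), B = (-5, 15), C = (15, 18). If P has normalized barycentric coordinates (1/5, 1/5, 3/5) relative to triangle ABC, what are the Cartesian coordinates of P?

(37/5, 53/5)

P = (1/5)·A + (1/5)·B + (3/5)·C.
x-coordinate: (1/5)·(-3) + (1/5)·(-5) + (3/5)·15 = 37/5.
y-coordinate: (1/5)·(-16) + (1/5)·15 + (3/5)·18 = 53/5.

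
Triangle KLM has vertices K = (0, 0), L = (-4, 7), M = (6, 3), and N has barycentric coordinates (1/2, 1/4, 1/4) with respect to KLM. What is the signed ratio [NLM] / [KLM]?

1/2

The signed ratio [NLM]/[KLM] equals the barycentric coordinate of N at vertex K, which is 1/2.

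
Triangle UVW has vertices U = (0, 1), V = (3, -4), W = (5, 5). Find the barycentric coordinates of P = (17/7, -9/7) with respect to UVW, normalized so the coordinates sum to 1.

Signed area of the reference triangle: [UVW] = ½·(0·(-4−5) + 3·(5−1) + 5·(1−(-4))) = ½·(0 + 12 + 25) = 37/2.
[PVW] = ½·((17/7)·(-4−5) + 3·(5−(-9/7)) + 5·(-9/7−(-4))) = ½·(-153/7 + 132/7 + 95/7) = 37/7, so the U-coordinate is (37/7)/(37/2) = 2/7.
[UPW] = ½·(0·(-9/7−5) + (17/7)·(5−1) + 5·(1−(-9/7))) = ½·(0 + 68/7 + 80/7) = 74/7, so the V-coordinate is 4/7.
[UVP] = ½·(0·(-4−(-9/7)) + 3·(-9/7−1) + (17/7)·(1−(-4))) = ½·(0 − 48/7 + 85/7) = 37/14, so the W-coordinate is 1/7.
Check: 2/7 + 4/7 + 1/7 = 1.

(2/7, 4/7, 1/7)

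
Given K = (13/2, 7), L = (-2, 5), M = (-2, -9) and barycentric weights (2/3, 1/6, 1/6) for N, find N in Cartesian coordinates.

(11/3, 4)

N = (2/3)·K + (1/6)·L + (1/6)·M.
x-coordinate: (2/3)·(13/2) + (1/6)·(-2) + (1/6)·(-2) = 11/3.
y-coordinate: (2/3)·7 + (1/6)·5 + (1/6)·(-9) = 4.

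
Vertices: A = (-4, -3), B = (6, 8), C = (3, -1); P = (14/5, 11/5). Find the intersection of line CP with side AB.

Barycentric coordinates of P with respect to ABC: (1/5, 2/5, 2/5).
On side AB the C-coordinate is zero; dropping P's C-weight 2/5 and renormalizing the remaining 1/5 : 2/5 gives weights 1/3, 2/3 on A, B.
Q = (1/3)·(-4, -3) + (2/3)·(6, 8) = (8/3, 13/3).

(8/3, 13/3)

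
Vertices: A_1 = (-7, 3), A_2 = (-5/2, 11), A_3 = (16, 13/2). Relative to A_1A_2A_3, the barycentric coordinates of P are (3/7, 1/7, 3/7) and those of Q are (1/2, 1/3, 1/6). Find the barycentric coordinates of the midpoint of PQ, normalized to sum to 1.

Since both coordinate triples sum to 1, the midpoint's barycentrics are the componentwise average.
(3/7+1/2)/2 = 13/28; similarly 5/21 and 25/84.

(13/28, 5/21, 25/84)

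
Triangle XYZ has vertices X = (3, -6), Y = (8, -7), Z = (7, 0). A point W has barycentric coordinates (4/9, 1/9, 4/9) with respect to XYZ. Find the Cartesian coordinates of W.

(16/3, -31/9)

W = (4/9)·X + (1/9)·Y + (4/9)·Z.
x-coordinate: (4/9)·3 + (1/9)·8 + (4/9)·7 = 16/3.
y-coordinate: (4/9)·(-6) + (1/9)·(-7) + (4/9)·0 = -31/9.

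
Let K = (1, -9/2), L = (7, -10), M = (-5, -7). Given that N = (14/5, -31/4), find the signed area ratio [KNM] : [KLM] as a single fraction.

[KLM] = ½·(1·(-10−(-7)) + 7·(-7−(-9/2)) + (-5)·(-9/2−(-10))) = ½·(-3 − 35/2 − 55/2) = -24.
[KNM] = ½·(1·(-31/4−(-7)) + (14/5)·(-7−(-9/2)) + (-5)·(-9/2−(-31/4))) = ½·(-3/4 − 7 − 65/4) = -12, so the ratio is (-12)/(-24) = 1/2.

1/2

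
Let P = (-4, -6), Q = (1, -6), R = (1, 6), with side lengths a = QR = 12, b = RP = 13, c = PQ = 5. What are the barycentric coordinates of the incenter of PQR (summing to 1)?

(2/5, 13/30, 1/6)

The incenter has barycentric coordinates proportional to the opposite side lengths: (12 : 13 : 5).
Normalizing by 12+13+5 = 30 gives (2/5, 13/30, 1/6).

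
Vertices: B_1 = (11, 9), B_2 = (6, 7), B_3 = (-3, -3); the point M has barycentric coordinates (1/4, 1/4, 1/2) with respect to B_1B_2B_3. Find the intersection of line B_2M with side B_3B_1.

Line B_2M meets B_3B_1 where the B_2-coordinate vanishes; zeroing M's B_2-weight and renormalizing leaves B_3, B_1-weights 1/2 : 1/4 → (2/3, 1/3).
So N = (2/3)·B_3 + (1/3)·B_1 = (5/3, 1).

(5/3, 1)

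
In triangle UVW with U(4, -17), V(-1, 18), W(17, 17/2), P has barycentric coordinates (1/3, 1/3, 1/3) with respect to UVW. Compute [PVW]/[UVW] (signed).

The signed ratio [PVW]/[UVW] equals the barycentric coordinate of P at vertex U, which is 1/3.

1/3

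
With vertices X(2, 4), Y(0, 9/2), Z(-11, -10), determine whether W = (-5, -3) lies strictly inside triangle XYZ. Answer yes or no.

yes

Barycentric coordinates of W: (20/69, 14/69, 35/69).
The three coordinates are positive, positive, positive; a point is interior exactly when all three are positive.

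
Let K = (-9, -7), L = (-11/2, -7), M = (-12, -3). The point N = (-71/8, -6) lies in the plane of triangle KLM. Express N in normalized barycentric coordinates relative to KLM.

Signed area of the reference triangle: [KLM] = ½·((-9)·(-7−(-3)) + (-11/2)·(-3−(-7)) + (-12)·(-7−(-7))) = ½·(36 − 22 + 0) = 7.
[NLM] = ½·((-71/8)·(-7−(-3)) + (-11/2)·(-3−(-6)) + (-12)·(-6−(-7))) = ½·(71/2 − 33/2 − 12) = 7/2, so the K-coordinate is (7/2)/7 = 1/2.
[KNM] = ½·((-9)·(-6−(-3)) + (-71/8)·(-3−(-7)) + (-12)·(-7−(-6))) = ½·(27 − 71/2 + 12) = 7/4, so the L-coordinate is 1/4.
[KLN] = ½·((-9)·(-7−(-6)) + (-11/2)·(-6−(-7)) + (-71/8)·(-7−(-7))) = ½·(9 − 11/2 + 0) = 7/4, so the M-coordinate is 1/4.
Check: 1/2 + 1/4 + 1/4 = 1.

(1/2, 1/4, 1/4)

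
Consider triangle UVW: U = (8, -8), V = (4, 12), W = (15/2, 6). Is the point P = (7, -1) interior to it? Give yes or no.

yes

Barycentric coordinates of P: (55/92, 21/92, 4/23).
The three coordinates are positive, positive, positive; a point is interior exactly when all three are positive.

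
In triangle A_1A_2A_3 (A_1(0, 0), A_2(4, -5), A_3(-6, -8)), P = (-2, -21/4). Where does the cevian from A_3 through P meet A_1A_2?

Barycentric coordinates of P with respect to A_1A_2A_3: (1/4, 1/4, 1/2).
On side A_1A_2 the A_3-coordinate is zero; dropping P's A_3-weight 1/2 and renormalizing the remaining 1/4 : 1/4 gives weights 1/2, 1/2 on A_1, A_2.
Q = (1/2)·(0, 0) + (1/2)·(4, -5) = (2, -5/2).

(2, -5/2)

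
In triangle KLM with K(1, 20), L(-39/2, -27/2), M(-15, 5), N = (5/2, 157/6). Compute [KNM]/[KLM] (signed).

-1/3

[KLM] = ½·(1·(-27/2−5) + (-39/2)·(5−20) + (-15)·(20−(-27/2))) = ½·(-37/2 + 585/2 − 1005/2) = -457/4.
[KNM] = ½·(1·(157/6−5) + (5/2)·(5−20) + (-15)·(20−(157/6))) = ½·(127/6 − 75/2 + 185/2) = 457/12, so the ratio is (457/12)/(-457/4) = -1/3.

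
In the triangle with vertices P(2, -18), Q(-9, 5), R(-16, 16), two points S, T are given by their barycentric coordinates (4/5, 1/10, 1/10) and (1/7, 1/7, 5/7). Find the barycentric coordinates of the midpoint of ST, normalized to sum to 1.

(33/70, 17/140, 57/140)

Since both coordinate triples sum to 1, the midpoint's barycentrics are the componentwise average.
(4/5+1/7)/2 = 33/70; similarly 17/140 and 57/140.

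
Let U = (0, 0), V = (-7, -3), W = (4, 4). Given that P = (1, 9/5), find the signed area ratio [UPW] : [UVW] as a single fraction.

[UVW] = ½·(0·(-3−4) + (-7)·(4−0) + 4·(0−(-3))) = ½·(0 − 28 + 12) = -8.
[UPW] = ½·(0·(9/5−4) + 1·(4−0) + 4·(0−(9/5))) = ½·(0 + 4 − 36/5) = -8/5, so the ratio is (-8/5)/(-8) = 1/5.

1/5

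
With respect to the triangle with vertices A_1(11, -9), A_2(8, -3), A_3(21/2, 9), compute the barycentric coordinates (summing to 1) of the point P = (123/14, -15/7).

Signed area of the reference triangle: [A_1A_2A_3] = ½·(11·(-3−9) + 8·(9−(-9)) + (21/2)·(-9−(-3))) = ½·(-132 + 144 − 63) = -51/2.
[PA_2A_3] = ½·((123/14)·(-3−9) + 8·(9−(-15/7)) + (21/2)·(-15/7−(-3))) = ½·(-738/7 + 624/7 + 9) = -51/14, so the A_1-coordinate is (-51/14)/(-51/2) = 1/7.
[A_1PA_3] = ½·(11·(-15/7−9) + (123/14)·(9−(-9)) + (21/2)·(-9−(-15/7))) = ½·(-858/7 + 1107/7 − 72) = -255/14, so the A_2-coordinate is 5/7.
[A_1A_2P] = ½·(11·(-3−(-15/7)) + 8·(-15/7−(-9)) + (123/14)·(-9−(-3))) = ½·(-66/7 + 384/7 − 369/7) = -51/14, so the A_3-coordinate is 1/7.

(1/7, 5/7, 1/7)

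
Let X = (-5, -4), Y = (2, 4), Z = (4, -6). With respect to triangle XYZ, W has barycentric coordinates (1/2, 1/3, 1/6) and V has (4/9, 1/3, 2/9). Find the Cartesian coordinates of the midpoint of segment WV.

Barycentric coordinates of the midpoint are the average: (17/36, 1/3, 7/36).
Converting: (17/36)·X + (1/3)·Y + (7/36)·Z = (-11/12, -31/18).

(-11/12, -31/18)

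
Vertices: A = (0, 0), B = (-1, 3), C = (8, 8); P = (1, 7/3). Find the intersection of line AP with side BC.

(2, 14/3)

Barycentric coordinates of P with respect to ABC: (1/2, 1/3, 1/6).
On side BC the A-coordinate is zero; dropping P's A-weight 1/2 and renormalizing the remaining 1/3 : 1/6 gives weights 2/3, 1/3 on B, C.
Q = (2/3)·(-1, 3) + (1/3)·(8, 8) = (2, 14/3).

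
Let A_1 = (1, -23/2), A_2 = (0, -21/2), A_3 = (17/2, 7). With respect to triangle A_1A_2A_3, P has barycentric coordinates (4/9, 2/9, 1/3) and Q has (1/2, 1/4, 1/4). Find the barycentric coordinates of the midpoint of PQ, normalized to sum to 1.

Since both coordinate triples sum to 1, the midpoint's barycentrics are the componentwise average.
(4/9+1/2)/2 = 17/36; similarly 17/72 and 7/24.

(17/36, 17/72, 7/24)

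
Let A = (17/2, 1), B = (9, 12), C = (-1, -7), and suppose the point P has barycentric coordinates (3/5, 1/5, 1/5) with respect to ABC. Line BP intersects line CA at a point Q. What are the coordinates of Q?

Line BP meets CA where the B-coordinate vanishes; zeroing P's B-weight and renormalizing leaves C, A-weights 1/5 : 3/5 → (1/4, 3/4).
So Q = (1/4)·C + (3/4)·A = (49/8, -1).

(49/8, -1)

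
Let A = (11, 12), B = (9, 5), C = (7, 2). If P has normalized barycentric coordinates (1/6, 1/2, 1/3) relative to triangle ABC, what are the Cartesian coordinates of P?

(26/3, 31/6)

P = (1/6)·A + (1/2)·B + (1/3)·C.
x-coordinate: (1/6)·11 + (1/2)·9 + (1/3)·7 = 26/3.
y-coordinate: (1/6)·12 + (1/2)·5 + (1/3)·2 = 31/6.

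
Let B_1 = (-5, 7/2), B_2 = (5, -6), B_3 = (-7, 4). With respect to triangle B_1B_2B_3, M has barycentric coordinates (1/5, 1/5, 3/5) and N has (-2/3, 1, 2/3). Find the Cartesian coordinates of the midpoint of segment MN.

(-4/15, -113/60)

Barycentric coordinates of the midpoint are the average: (-7/30, 3/5, 19/30).
Converting: (-7/30)·B_1 + (3/5)·B_2 + (19/30)·B_3 = (-4/15, -113/60).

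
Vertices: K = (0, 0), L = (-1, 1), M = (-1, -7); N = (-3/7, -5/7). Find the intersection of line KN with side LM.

(-1, -5/3)

Barycentric coordinates of N with respect to KLM: (4/7, 2/7, 1/7).
On side LM the K-coordinate is zero; dropping N's K-weight 4/7 and renormalizing the remaining 2/7 : 1/7 gives weights 2/3, 1/3 on L, M.
J = (2/3)·(-1, 1) + (1/3)·(-1, -7) = (-1, -5/3).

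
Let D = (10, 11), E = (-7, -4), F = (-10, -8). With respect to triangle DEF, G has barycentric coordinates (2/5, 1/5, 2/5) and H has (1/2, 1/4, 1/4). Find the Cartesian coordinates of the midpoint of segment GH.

(-13/40, 29/20)

Barycentric coordinates of the midpoint are the average: (9/20, 9/40, 13/40).
Converting: (9/20)·D + (9/40)·E + (13/40)·F = (-13/40, 29/20).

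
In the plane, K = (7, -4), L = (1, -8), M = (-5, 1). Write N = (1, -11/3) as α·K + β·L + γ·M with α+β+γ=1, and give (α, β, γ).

Signed area of the reference triangle: [KLM] = ½·(7·(-8−1) + 1·(1−(-4)) + (-5)·(-4−(-8))) = ½·(-63 + 5 − 20) = -39.
[NLM] = ½·(1·(-8−1) + 1·(1−(-11/3)) + (-5)·(-11/3−(-8))) = ½·(-9 + 14/3 − 65/3) = -13, so the K-coordinate is (-13)/(-39) = 1/3.
[KNM] = ½·(7·(-11/3−1) + 1·(1−(-4)) + (-5)·(-4−(-11/3))) = ½·(-98/3 + 5 + 5/3) = -13, so the L-coordinate is 1/3.
[KLN] = ½·(7·(-8−(-11/3)) + 1·(-11/3−(-4)) + 1·(-4−(-8))) = ½·(-91/3 + 1/3 + 4) = -13, so the M-coordinate is 1/3.

(1/3, 1/3, 1/3)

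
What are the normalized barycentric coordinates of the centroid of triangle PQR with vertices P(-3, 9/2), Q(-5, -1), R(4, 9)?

The centroid is the average of the vertices, so each weight is 1/3.

(1/3, 1/3, 1/3)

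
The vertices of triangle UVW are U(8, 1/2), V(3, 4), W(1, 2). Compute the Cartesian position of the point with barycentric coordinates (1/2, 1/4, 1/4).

P = (1/2)·U + (1/4)·V + (1/4)·W.
x-coordinate: (1/2)·8 + (1/4)·3 + (1/4)·1 = 5.
y-coordinate: (1/2)·(1/2) + (1/4)·4 + (1/4)·2 = 7/4.

(5, 7/4)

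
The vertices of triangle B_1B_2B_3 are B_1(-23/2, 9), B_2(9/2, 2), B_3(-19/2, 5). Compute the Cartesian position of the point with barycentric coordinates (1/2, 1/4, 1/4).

(-7, 25/4)

M = (1/2)·B_1 + (1/4)·B_2 + (1/4)·B_3.
x-coordinate: (1/2)·(-23/2) + (1/4)·(9/2) + (1/4)·(-19/2) = -7.
y-coordinate: (1/2)·9 + (1/4)·2 + (1/4)·5 = 25/4.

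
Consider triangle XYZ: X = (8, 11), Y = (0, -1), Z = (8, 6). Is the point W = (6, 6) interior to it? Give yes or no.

Barycentric coordinates of W: (7/20, 1/4, 2/5).
The three coordinates are positive, positive, positive; a point is interior exactly when all three are positive.

yes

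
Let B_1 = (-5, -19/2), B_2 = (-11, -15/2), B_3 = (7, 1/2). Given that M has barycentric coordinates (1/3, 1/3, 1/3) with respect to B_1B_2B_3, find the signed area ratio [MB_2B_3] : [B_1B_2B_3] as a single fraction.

The signed ratio [MB_2B_3]/[B_1B_2B_3] equals the barycentric coordinate of M at vertex B_1, which is 1/3.

1/3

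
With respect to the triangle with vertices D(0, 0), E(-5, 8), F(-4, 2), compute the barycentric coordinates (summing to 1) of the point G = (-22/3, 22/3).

Signed area of the reference triangle: [DEF] = ½·(0·(8−2) + (-5)·(2−0) + (-4)·(0−8)) = ½·(0 − 10 + 32) = 11.
[GEF] = ½·((-22/3)·(8−2) + (-5)·(2−(22/3)) + (-4)·(22/3−8)) = ½·(-44 + 80/3 + 8/3) = -22/3, so the D-coordinate is (-22/3)/11 = -2/3.
[DGF] = ½·(0·(22/3−2) + (-22/3)·(2−0) + (-4)·(0−(22/3))) = ½·(0 − 44/3 + 88/3) = 22/3, so the E-coordinate is 2/3.
[DEG] = ½·(0·(8−(22/3)) + (-5)·(22/3−0) + (-22/3)·(0−8)) = ½·(0 − 110/3 + 176/3) = 11, so the F-coordinate is 1.
Check: -2/3 + 2/3 + 1 = 1.

(-2/3, 2/3, 1)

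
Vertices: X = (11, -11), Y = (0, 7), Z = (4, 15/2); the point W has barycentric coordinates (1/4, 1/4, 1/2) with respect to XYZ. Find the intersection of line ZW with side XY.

(11/2, -2)

Line ZW meets XY where the Z-coordinate vanishes; zeroing W's Z-weight and renormalizing leaves X, Y-weights 1/4 : 1/4 → (1/2, 1/2).
So V = (1/2)·X + (1/2)·Y = (11/2, -2).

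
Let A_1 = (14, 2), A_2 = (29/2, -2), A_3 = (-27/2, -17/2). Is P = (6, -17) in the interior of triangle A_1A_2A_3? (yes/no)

Barycentric coordinates of P: (-1459/461, 1754/461, 166/461).
The three coordinates are negative, positive, positive; a point is interior exactly when all three are positive.

no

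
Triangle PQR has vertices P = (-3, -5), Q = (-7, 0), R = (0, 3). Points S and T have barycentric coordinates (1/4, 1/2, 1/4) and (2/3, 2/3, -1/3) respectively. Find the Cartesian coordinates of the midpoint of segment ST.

Barycentric coordinates of the midpoint are the average: (11/24, 7/12, -1/24).
Converting: (11/24)·P + (7/12)·Q + (-1/24)·R = (-131/24, -29/12).

(-131/24, -29/12)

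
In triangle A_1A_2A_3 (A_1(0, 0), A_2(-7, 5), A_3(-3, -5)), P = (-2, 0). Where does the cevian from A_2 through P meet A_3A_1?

Barycentric coordinates of P with respect to A_1A_2A_3: (3/5, 1/5, 1/5).
On side A_3A_1 the A_2-coordinate is zero; dropping P's A_2-weight 1/5 and renormalizing the remaining 1/5 : 3/5 gives weights 1/4, 3/4 on A_3, A_1.
Q = (1/4)·(-3, -5) + (3/4)·(0, 0) = (-3/4, -5/4).

(-3/4, -5/4)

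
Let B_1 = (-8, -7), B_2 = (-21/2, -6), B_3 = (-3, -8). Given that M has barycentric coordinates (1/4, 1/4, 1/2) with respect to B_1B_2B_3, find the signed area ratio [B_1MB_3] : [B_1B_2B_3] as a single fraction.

1/4

The signed ratio [B_1MB_3]/[B_1B_2B_3] equals the barycentric coordinate of M at vertex B_2, which is 1/4.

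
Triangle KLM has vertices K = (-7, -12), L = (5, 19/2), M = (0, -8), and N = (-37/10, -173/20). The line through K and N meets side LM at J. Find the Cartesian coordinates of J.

(5/4, -29/8)

Barycentric coordinates of N with respect to KLM: (3/5, 1/10, 3/10).
On side LM the K-coordinate is zero; dropping N's K-weight 3/5 and renormalizing the remaining 1/10 : 3/10 gives weights 1/4, 3/4 on L, M.
J = (1/4)·(5, 19/2) + (3/4)·(0, -8) = (5/4, -29/8).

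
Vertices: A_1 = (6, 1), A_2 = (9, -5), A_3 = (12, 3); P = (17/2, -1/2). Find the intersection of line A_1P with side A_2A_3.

Barycentric coordinates of P with respect to A_1A_2A_3: (5/12, 1/3, 1/4).
On side A_2A_3 the A_1-coordinate is zero; dropping P's A_1-weight 5/12 and renormalizing the remaining 1/3 : 1/4 gives weights 4/7, 3/7 on A_2, A_3.
Q = (4/7)·(9, -5) + (3/7)·(12, 3) = (72/7, -11/7).

(72/7, -11/7)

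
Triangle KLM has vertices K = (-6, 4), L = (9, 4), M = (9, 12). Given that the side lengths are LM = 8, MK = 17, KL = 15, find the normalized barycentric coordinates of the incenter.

(1/5, 17/40, 3/8)

The incenter has barycentric coordinates proportional to the opposite side lengths: (8 : 17 : 15).
Normalizing by 8+17+15 = 40 gives (1/5, 17/40, 3/8).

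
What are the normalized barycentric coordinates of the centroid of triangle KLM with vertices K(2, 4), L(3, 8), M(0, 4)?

(1/3, 1/3, 1/3)

The centroid is the average of the vertices, so each weight is 1/3.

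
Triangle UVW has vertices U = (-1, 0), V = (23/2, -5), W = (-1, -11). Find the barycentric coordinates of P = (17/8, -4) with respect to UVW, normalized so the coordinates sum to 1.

(1/2, 1/4, 1/4)

Signed area of the reference triangle: [UVW] = ½·((-1)·(-5−(-11)) + (23/2)·(-11−0) + (-1)·(0−(-5))) = ½·(-6 − 253/2 − 5) = -275/4.
[PVW] = ½·((17/8)·(-5−(-11)) + (23/2)·(-11−(-4)) + (-1)·(-4−(-5))) = ½·(51/4 − 161/2 − 1) = -275/8, so the U-coordinate is (-275/8)/(-275/4) = 1/2.
[UPW] = ½·((-1)·(-4−(-11)) + (17/8)·(-11−0) + (-1)·(0−(-4))) = ½·(-7 − 187/8 − 4) = -275/16, so the V-coordinate is 1/4.
[UVP] = ½·((-1)·(-5−(-4)) + (23/2)·(-4−0) + (17/8)·(0−(-5))) = ½·(1 − 46 + 85/8) = -275/16, so the W-coordinate is 1/4.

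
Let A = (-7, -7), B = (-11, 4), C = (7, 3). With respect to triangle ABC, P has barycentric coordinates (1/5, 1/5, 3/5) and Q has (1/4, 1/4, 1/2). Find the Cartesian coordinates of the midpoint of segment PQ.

Barycentric coordinates of the midpoint are the average: (9/40, 9/40, 11/20).
Converting: (9/40)·A + (9/40)·B + (11/20)·C = (-1/5, 39/40).

(-1/5, 39/40)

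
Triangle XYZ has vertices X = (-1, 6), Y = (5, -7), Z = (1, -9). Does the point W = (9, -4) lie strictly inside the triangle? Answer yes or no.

no

Barycentric coordinates of W: (1/16, 65/32, -35/32).
The three coordinates are positive, positive, negative; a point is interior exactly when all three are positive.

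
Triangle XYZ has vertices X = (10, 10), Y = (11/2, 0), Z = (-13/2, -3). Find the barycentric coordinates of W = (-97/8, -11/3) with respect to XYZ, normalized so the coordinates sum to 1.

Signed area of the reference triangle: [XYZ] = ½·(10·(0−(-3)) + (11/2)·(-3−10) + (-13/2)·(10−0)) = ½·(30 − 143/2 − 65) = -213/4.
[WYZ] = ½·((-97/8)·(0−(-3)) + (11/2)·(-3−(-11/3)) + (-13/2)·(-11/3−0)) = ½·(-291/8 + 11/3 + 143/6) = -71/16, so the X-coordinate is (-71/16)/(-213/4) = 1/12.
[XWZ] = ½·(10·(-11/3−(-3)) + (-97/8)·(-3−10) + (-13/2)·(10−(-11/3))) = ½·(-20/3 + 1261/8 − 533/6) = 497/16, so the Y-coordinate is -7/12.
[XYW] = ½·(10·(0−(-11/3)) + (11/2)·(-11/3−10) + (-97/8)·(10−0)) = ½·(110/3 − 451/6 − 485/4) = -639/8, so the Z-coordinate is 3/2.
Check: 1/12 − 7/12 + 3/2 = 1.

(1/12, -7/12, 3/2)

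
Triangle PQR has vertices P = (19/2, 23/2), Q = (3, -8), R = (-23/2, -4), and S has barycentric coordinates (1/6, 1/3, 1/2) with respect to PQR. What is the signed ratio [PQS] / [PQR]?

1/2

The signed ratio [PQS]/[PQR] equals the barycentric coordinate of S at vertex R, which is 1/2.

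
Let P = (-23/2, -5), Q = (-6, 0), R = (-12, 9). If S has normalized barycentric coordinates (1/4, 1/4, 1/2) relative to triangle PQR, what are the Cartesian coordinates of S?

(-83/8, 13/4)

S = (1/4)·P + (1/4)·Q + (1/2)·R.
x-coordinate: (1/4)·(-23/2) + (1/4)·(-6) + (1/2)·(-12) = -83/8.
y-coordinate: (1/4)·(-5) + (1/4)·0 + (1/2)·9 = 13/4.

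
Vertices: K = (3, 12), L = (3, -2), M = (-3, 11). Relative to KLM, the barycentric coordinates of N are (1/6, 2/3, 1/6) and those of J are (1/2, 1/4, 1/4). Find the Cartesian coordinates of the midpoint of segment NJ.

Barycentric coordinates of the midpoint are the average: (1/3, 11/24, 5/24).
Converting: (1/3)·K + (11/24)·L + (5/24)·M = (7/4, 43/8).

(7/4, 43/8)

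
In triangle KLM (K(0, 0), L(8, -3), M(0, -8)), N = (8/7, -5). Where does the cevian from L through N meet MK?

(0, -16/3)

Barycentric coordinates of N with respect to KLM: (2/7, 1/7, 4/7).
On side MK the L-coordinate is zero; dropping N's L-weight 1/7 and renormalizing the remaining 4/7 : 2/7 gives weights 2/3, 1/3 on M, K.
J = (2/3)·(0, -8) + (1/3)·(0, 0) = (0, -16/3).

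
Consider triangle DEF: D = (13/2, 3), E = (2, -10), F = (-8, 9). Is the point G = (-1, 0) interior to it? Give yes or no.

yes

Barycentric coordinates of G: (86/431, 177/431, 168/431).
The three coordinates are positive, positive, positive; a point is interior exactly when all three are positive.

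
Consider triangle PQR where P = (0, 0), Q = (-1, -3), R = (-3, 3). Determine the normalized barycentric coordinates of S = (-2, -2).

(-1/3, 1, 1/3)

Signed area of the reference triangle: [PQR] = ½·(0·(-3−3) + (-1)·(3−0) + (-3)·(0−(-3))) = ½·(0 − 3 − 9) = -6.
[SQR] = ½·((-2)·(-3−3) + (-1)·(3−(-2)) + (-3)·(-2−(-3))) = ½·(12 − 5 − 3) = 2, so the P-coordinate is 2/(-6) = -1/3.
[PSR] = ½·(0·(-2−3) + (-2)·(3−0) + (-3)·(0−(-2))) = ½·(0 − 6 − 6) = -6, so the Q-coordinate is 1.
[PQS] = ½·(0·(-3−(-2)) + (-1)·(-2−0) + (-2)·(0−(-3))) = ½·(0 + 2 − 6) = -2, so the R-coordinate is 1/3.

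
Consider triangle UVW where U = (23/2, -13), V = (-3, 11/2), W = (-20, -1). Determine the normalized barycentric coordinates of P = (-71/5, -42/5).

Signed area of the reference triangle: [UVW] = ½·((23/2)·(11/2−(-1)) + (-3)·(-1−(-13)) + (-20)·(-13−(11/2))) = ½·(299/4 − 36 + 370) = 1635/8.
[PVW] = ½·((-71/5)·(11/2−(-1)) + (-3)·(-1−(-42/5)) + (-20)·(-42/5−(11/2))) = ½·(-923/10 − 111/5 + 278) = 327/4, so the U-coordinate is (327/4)/(1635/8) = 2/5.
[UPW] = ½·((23/2)·(-42/5−(-1)) + (-71/5)·(-1−(-13)) + (-20)·(-13−(-42/5))) = ½·(-851/10 − 852/5 + 92) = -327/4, so the V-coordinate is -2/5.
[UVP] = ½·((23/2)·(11/2−(-42/5)) + (-3)·(-42/5−(-13)) + (-71/5)·(-13−(11/2))) = ½·(3197/20 − 69/5 + 2627/10) = 1635/8, so the W-coordinate is 1.
Check: 2/5 − 2/5 + 1 = 1.

(2/5, -2/5, 1)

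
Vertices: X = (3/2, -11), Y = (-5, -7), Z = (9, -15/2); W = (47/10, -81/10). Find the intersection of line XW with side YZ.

Barycentric coordinates of W with respect to XYZ: (1/5, 1/5, 3/5).
On side YZ the X-coordinate is zero; dropping W's X-weight 1/5 and renormalizing the remaining 1/5 : 3/5 gives weights 1/4, 3/4 on Y, Z.
V = (1/4)·(-5, -7) + (3/4)·(9, -15/2) = (11/2, -59/8).

(11/2, -59/8)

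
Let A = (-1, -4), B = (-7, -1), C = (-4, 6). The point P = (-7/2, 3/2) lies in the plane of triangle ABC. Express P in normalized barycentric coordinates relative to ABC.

Signed area of the reference triangle: [ABC] = ½·((-1)·(-1−6) + (-7)·(6−(-4)) + (-4)·(-4−(-1))) = ½·(7 − 70 + 12) = -51/2.
[PBC] = ½·((-7/2)·(-1−6) + (-7)·(6−(3/2)) + (-4)·(3/2−(-1))) = ½·(49/2 − 63/2 − 10) = -17/2, so the A-coordinate is (-17/2)/(-51/2) = 1/3.
[APC] = ½·((-1)·(3/2−6) + (-7/2)·(6−(-4)) + (-4)·(-4−(3/2))) = ½·(9/2 − 35 + 22) = -17/4, so the B-coordinate is 1/6.
[ABP] = ½·((-1)·(-1−(3/2)) + (-7)·(3/2−(-4)) + (-7/2)·(-4−(-1))) = ½·(5/2 − 77/2 + 21/2) = -51/4, so the C-coordinate is 1/2.

(1/3, 1/6, 1/2)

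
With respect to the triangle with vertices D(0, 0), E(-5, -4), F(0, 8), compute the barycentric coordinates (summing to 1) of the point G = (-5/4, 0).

(5/8, 1/4, 1/8)

Signed area of the reference triangle: [DEF] = ½·(0·(-4−8) + (-5)·(8−0) + 0·(0−(-4))) = ½·(0 − 40 + 0) = -20.
[GEF] = ½·((-5/4)·(-4−8) + (-5)·(8−0) + 0·(0−(-4))) = ½·(15 − 40 + 0) = -25/2, so the D-coordinate is (-25/2)/(-20) = 5/8.
[DGF] = ½·(0·(0−8) + (-5/4)·(8−0) + 0·(0−0)) = ½·(0 − 10 + 0) = -5, so the E-coordinate is 1/4.
[DEG] = ½·(0·(-4−0) + (-5)·(0−0) + (-5/4)·(0−(-4))) = ½·(0 + 0 − 5) = -5/2, so the F-coordinate is 1/8.
Check: 5/8 + 1/4 + 1/8 = 1.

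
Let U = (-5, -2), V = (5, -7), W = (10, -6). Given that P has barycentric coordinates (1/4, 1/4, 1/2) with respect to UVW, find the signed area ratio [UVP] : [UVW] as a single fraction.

1/2

The signed ratio [UVP]/[UVW] equals the barycentric coordinate of P at vertex W, which is 1/2.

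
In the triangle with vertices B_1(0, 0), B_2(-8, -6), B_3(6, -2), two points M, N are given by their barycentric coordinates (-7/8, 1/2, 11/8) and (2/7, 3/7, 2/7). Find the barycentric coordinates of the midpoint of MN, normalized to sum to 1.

(-33/112, 13/28, 93/112)

Since both coordinate triples sum to 1, the midpoint's barycentrics are the componentwise average.
(-7/8+2/7)/2 = -33/112; similarly 13/28 and 93/112.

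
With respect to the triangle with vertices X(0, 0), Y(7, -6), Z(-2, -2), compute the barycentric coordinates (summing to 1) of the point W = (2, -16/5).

Signed area of the reference triangle: [XYZ] = ½·(0·(-6−(-2)) + 7·(-2−0) + (-2)·(0−(-6))) = ½·(0 − 14 − 12) = -13.
[WYZ] = ½·(2·(-6−(-2)) + 7·(-2−(-16/5)) + (-2)·(-16/5−(-6))) = ½·(-8 + 42/5 − 28/5) = -13/5, so the X-coordinate is (-13/5)/(-13) = 1/5.
[XWZ] = ½·(0·(-16/5−(-2)) + 2·(-2−0) + (-2)·(0−(-16/5))) = ½·(0 − 4 − 32/5) = -26/5, so the Y-coordinate is 2/5.
[XYW] = ½·(0·(-6−(-16/5)) + 7·(-16/5−0) + 2·(0−(-6))) = ½·(0 − 112/5 + 12) = -26/5, so the Z-coordinate is 2/5.

(1/5, 2/5, 2/5)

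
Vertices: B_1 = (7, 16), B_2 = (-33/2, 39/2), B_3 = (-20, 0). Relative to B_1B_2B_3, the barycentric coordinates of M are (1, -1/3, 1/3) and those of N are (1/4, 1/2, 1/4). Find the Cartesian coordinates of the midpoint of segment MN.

(-17/6, 93/8)

Barycentric coordinates of the midpoint are the average: (5/8, 1/12, 7/24).
Converting: (5/8)·B_1 + (1/12)·B_2 + (7/24)·B_3 = (-17/6, 93/8).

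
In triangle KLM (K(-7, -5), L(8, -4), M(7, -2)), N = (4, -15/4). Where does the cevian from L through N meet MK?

Barycentric coordinates of N with respect to KLM: (1/4, 1/2, 1/4).
On side MK the L-coordinate is zero; dropping N's L-weight 1/2 and renormalizing the remaining 1/4 : 1/4 gives weights 1/2, 1/2 on M, K.
J = (1/2)·(7, -2) + (1/2)·(-7, -5) = (0, -7/2).

(0, -7/2)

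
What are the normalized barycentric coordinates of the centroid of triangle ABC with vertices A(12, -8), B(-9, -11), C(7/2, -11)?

(1/3, 1/3, 1/3)

The centroid is the average of the vertices, so each weight is 1/3.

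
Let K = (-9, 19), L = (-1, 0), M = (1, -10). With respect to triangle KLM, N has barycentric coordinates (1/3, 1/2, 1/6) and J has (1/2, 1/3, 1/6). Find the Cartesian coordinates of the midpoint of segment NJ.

(-4, 25/4)

Barycentric coordinates of the midpoint are the average: (5/12, 5/12, 1/6).
Converting: (5/12)·K + (5/12)·L + (1/6)·M = (-4, 25/4).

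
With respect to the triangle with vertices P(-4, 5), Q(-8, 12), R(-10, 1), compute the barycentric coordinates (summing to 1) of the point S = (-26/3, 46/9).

(1/9, 1/3, 5/9)

Signed area of the reference triangle: [PQR] = ½·((-4)·(12−1) + (-8)·(1−5) + (-10)·(5−12)) = ½·(-44 + 32 + 70) = 29.
[SQR] = ½·((-26/3)·(12−1) + (-8)·(1−(46/9)) + (-10)·(46/9−12)) = ½·(-286/3 + 296/9 + 620/9) = 29/9, so the P-coordinate is (29/9)/29 = 1/9.
[PSR] = ½·((-4)·(46/9−1) + (-26/3)·(1−5) + (-10)·(5−(46/9))) = ½·(-148/9 + 104/3 + 10/9) = 29/3, so the Q-coordinate is 1/3.
[PQS] = ½·((-4)·(12−(46/9)) + (-8)·(46/9−5) + (-26/3)·(5−12)) = ½·(-248/9 − 8/9 + 182/3) = 145/9, so the R-coordinate is 5/9.
Check: 1/9 + 1/3 + 5/9 = 1.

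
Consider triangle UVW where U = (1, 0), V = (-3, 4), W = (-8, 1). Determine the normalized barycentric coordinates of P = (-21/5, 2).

Signed area of the reference triangle: [UVW] = ½·(1·(4−1) + (-3)·(1−0) + (-8)·(0−4)) = ½·(3 − 3 + 32) = 16.
[PVW] = ½·((-21/5)·(4−1) + (-3)·(1−2) + (-8)·(2−4)) = ½·(-63/5 + 3 + 16) = 16/5, so the U-coordinate is (16/5)/16 = 1/5.
[UPW] = ½·(1·(2−1) + (-21/5)·(1−0) + (-8)·(0−2)) = ½·(1 − 21/5 + 16) = 32/5, so the V-coordinate is 2/5.
[UVP] = ½·(1·(4−2) + (-3)·(2−0) + (-21/5)·(0−4)) = ½·(2 − 6 + 84/5) = 32/5, so the W-coordinate is 2/5.
Check: 1/5 + 2/5 + 2/5 = 1.

(1/5, 2/5, 2/5)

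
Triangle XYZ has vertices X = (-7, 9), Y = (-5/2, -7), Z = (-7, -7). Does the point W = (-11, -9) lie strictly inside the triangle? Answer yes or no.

Barycentric coordinates of W: (-1/8, -8/9, 145/72).
The three coordinates are negative, negative, positive; a point is interior exactly when all three are positive.

no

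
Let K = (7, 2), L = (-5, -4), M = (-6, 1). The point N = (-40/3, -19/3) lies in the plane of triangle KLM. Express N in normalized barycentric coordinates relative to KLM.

Signed area of the reference triangle: [KLM] = ½·(7·(-4−1) + (-5)·(1−2) + (-6)·(2−(-4))) = ½·(-35 + 5 − 36) = -33.
[NLM] = ½·((-40/3)·(-4−1) + (-5)·(1−(-19/3)) + (-6)·(-19/3−(-4))) = ½·(200/3 − 110/3 + 14) = 22, so the K-coordinate is 22/(-33) = -2/3.
[KNM] = ½·(7·(-19/3−1) + (-40/3)·(1−2) + (-6)·(2−(-19/3))) = ½·(-154/3 + 40/3 − 50) = -44, so the L-coordinate is 4/3.
[KLN] = ½·(7·(-4−(-19/3)) + (-5)·(-19/3−2) + (-40/3)·(2−(-4))) = ½·(49/3 + 125/3 − 80) = -11, so the M-coordinate is 1/3.

(-2/3, 4/3, 1/3)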